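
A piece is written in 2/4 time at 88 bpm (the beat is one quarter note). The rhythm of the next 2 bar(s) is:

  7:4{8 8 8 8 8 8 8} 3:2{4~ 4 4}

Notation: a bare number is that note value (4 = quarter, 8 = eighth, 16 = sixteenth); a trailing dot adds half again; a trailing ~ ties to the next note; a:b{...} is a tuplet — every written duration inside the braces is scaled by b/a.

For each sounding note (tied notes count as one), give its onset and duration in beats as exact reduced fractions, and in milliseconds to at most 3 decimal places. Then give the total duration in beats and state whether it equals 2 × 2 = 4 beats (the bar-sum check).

1) 0.0ms=0b +194.805ms=2/7b
2) 194.805ms=2/7b +194.805ms=2/7b
3) 389.61ms=4/7b +194.805ms=2/7b
4) 584.416ms=6/7b +194.805ms=2/7b
5) 779.221ms=8/7b +194.805ms=2/7b
6) 974.026ms=10/7b +194.805ms=2/7b
7) 1168.831ms=12/7b +194.805ms=2/7b
8) 1363.636ms=2b +909.091ms=4/3b
9) 2272.727ms=10/3b +454.545ms=2/3b
Σ=4b of 4 (88bpm 2/4) — PASS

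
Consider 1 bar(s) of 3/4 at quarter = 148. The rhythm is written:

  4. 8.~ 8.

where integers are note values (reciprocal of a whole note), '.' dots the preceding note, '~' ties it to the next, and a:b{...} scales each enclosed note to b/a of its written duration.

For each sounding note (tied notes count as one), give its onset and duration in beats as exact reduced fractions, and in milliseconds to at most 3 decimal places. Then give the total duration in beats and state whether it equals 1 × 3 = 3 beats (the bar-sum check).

1) 0.0ms=0b +608.108ms=3/2b
2) 608.108ms=3/2b +608.108ms=3/2b
Σ=3b of 3 (148bpm 3/4) — PASS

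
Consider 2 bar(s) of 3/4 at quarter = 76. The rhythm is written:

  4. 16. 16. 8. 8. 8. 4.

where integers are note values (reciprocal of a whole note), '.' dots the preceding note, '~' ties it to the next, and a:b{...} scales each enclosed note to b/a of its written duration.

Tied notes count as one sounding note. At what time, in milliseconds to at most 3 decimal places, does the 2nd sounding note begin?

note 2 onset = 3/2b = 1184.211ms

1. 0.0ms @ 0 + 1184.211ms (3/2)
2. 1184.211ms @ 3/2 + 296.053ms (3/8)
3. 1480.263ms @ 15/8 + 296.053ms (3/8)
4. 1776.316ms @ 9/4 + 592.105ms (3/4)
5. 2368.421ms @ 3 + 592.105ms (3/4)
6. 2960.526ms @ 15/4 + 592.105ms (3/4)
7. 3552.632ms @ 9/2 + 1184.211ms (3/2)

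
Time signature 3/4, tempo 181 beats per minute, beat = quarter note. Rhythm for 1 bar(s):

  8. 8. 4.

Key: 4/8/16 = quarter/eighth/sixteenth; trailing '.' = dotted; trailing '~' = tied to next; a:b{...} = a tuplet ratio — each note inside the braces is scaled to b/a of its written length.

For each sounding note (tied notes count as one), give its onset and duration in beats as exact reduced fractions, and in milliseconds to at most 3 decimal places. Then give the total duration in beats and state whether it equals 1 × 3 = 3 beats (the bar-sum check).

1) 0.0ms=0b +248.619ms=3/4b
2) 248.619ms=3/4b +248.619ms=3/4b
3) 497.238ms=3/2b +497.238ms=3/2b
Σ=3b of 3 (181bpm 3/4) — PASS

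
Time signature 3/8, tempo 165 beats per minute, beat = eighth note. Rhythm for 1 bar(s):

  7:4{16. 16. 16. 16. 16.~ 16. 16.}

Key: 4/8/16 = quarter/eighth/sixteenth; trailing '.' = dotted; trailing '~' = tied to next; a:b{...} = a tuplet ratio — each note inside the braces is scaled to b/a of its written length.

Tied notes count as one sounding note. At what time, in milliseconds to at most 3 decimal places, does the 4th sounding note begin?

1. 0.0ms @ 0 + 155.844ms (3/7)
2. 155.844ms @ 3/7 + 155.844ms (3/7)
3. 311.688ms @ 6/7 + 155.844ms (3/7)
4. 467.532ms @ 9/7 + 155.844ms (3/7)
5. 623.377ms @ 12/7 + 311.688ms (6/7)
6. 935.065ms @ 18/7 + 155.844ms (3/7)

note 4 onset = 9/7b = 467.532ms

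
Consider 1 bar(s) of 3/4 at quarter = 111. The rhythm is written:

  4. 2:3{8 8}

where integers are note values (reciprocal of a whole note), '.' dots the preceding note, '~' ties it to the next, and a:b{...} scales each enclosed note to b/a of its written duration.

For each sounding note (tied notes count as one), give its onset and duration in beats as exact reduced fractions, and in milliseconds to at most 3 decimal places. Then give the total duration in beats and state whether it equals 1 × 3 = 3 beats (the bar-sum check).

1) 0.0ms=0b +810.811ms=3/2b
2) 810.811ms=3/2b +405.405ms=3/4b
3) 1216.216ms=9/4b +405.405ms=3/4b
Σ=3b of 3 (111bpm 3/4) — PASS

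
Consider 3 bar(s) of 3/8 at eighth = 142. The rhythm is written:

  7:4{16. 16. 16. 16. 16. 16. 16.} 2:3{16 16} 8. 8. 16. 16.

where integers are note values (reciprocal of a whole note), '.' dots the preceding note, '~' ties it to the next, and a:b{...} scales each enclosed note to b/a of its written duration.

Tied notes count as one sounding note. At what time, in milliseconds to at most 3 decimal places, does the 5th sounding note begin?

note 5 onset = 12/7b = 724.346ms

1. 0.0ms @ 0 + 181.087ms (3/7)
2. 181.087ms @ 3/7 + 181.087ms (3/7)
3. 362.173ms @ 6/7 + 181.087ms (3/7)
4. 543.26ms @ 9/7 + 181.087ms (3/7)
5. 724.346ms @ 12/7 + 181.087ms (3/7)
6. 905.433ms @ 15/7 + 181.087ms (3/7)
7. 1086.519ms @ 18/7 + 181.087ms (3/7)
8. 1267.606ms @ 3 + 316.901ms (3/4)
9. 1584.507ms @ 15/4 + 316.901ms (3/4)
10. 1901.408ms @ 9/2 + 633.803ms (3/2)
11. 2535.211ms @ 6 + 633.803ms (3/2)
12. 3169.014ms @ 15/2 + 316.901ms (3/4)
13. 3485.915ms @ 33/4 + 316.901ms (3/4)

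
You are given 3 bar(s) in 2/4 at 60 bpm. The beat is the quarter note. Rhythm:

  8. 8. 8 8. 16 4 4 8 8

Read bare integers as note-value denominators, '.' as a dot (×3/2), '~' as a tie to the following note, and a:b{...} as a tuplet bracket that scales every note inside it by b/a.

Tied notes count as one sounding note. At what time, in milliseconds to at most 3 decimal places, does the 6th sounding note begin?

1. 0.0ms @ 0 + 750.0ms (3/4)
2. 750.0ms @ 3/4 + 750.0ms (3/4)
3. 1500.0ms @ 3/2 + 500.0ms (1/2)
4. 2000.0ms @ 2 + 750.0ms (3/4)
5. 2750.0ms @ 11/4 + 250.0ms (1/4)
6. 3000.0ms @ 3 + 1000.0ms (1)
7. 4000.0ms @ 4 + 1000.0ms (1)
8. 5000.0ms @ 5 + 500.0ms (1/2)
9. 5500.0ms @ 11/2 + 500.0ms (1/2)

note 6 onset = 3b = 3000.0ms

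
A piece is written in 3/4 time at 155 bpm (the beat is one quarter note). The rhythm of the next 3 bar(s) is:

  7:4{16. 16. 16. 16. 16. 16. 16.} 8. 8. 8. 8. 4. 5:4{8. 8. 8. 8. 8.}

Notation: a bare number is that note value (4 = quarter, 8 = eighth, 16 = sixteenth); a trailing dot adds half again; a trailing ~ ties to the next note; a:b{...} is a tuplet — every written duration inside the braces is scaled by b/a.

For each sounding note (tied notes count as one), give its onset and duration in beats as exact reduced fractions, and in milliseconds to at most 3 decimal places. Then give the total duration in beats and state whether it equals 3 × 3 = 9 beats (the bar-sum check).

1) 0.0ms=0b +82.949ms=3/14b
2) 82.949ms=3/14b +82.949ms=3/14b
3) 165.899ms=3/7b +82.949ms=3/14b
4) 248.848ms=9/14b +82.949ms=3/14b
5) 331.797ms=6/7b +82.949ms=3/14b
6) 414.747ms=15/14b +82.949ms=3/14b
7) 497.696ms=9/7b +82.949ms=3/14b
8) 580.645ms=3/2b +290.323ms=3/4b
9) 870.968ms=9/4b +290.323ms=3/4b
10) 1161.29ms=3b +290.323ms=3/4b
11) 1451.613ms=15/4b +290.323ms=3/4b
12) 1741.935ms=9/2b +580.645ms=3/2b
13) 2322.581ms=6b +232.258ms=3/5b
14) 2554.839ms=33/5b +232.258ms=3/5b
15) 2787.097ms=36/5b +232.258ms=3/5b
16) 3019.355ms=39/5b +232.258ms=3/5b
17) 3251.613ms=42/5b +232.258ms=3/5b
Σ=9b of 9 (155bpm 3/4) — PASS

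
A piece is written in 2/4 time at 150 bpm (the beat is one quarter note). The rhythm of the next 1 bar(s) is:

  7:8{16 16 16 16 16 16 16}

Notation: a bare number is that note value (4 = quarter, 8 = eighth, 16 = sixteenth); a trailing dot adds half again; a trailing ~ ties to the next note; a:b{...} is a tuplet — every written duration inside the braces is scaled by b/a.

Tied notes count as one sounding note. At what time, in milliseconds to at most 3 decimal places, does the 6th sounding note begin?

note 6 onset = 10/7b = 571.429ms

1. 0.0ms @ 0 + 114.286ms (2/7)
2. 114.286ms @ 2/7 + 114.286ms (2/7)
3. 228.571ms @ 4/7 + 114.286ms (2/7)
4. 342.857ms @ 6/7 + 114.286ms (2/7)
5. 457.143ms @ 8/7 + 114.286ms (2/7)
6. 571.429ms @ 10/7 + 114.286ms (2/7)
7. 685.714ms @ 12/7 + 114.286ms (2/7)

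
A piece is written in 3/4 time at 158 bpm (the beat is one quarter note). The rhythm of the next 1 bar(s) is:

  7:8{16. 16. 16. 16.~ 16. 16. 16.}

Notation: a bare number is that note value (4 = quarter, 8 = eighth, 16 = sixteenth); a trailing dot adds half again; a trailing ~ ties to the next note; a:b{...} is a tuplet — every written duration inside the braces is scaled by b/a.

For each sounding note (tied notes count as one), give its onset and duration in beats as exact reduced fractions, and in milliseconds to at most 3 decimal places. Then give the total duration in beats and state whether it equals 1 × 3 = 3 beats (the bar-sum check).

1) 0.0ms=0b +162.749ms=3/7b
2) 162.749ms=3/7b +162.749ms=3/7b
3) 325.497ms=6/7b +162.749ms=3/7b
4) 488.246ms=9/7b +325.497ms=6/7b
5) 813.743ms=15/7b +162.749ms=3/7b
6) 976.492ms=18/7b +162.749ms=3/7b
Σ=3b of 3 (158bpm 3/4) — PASS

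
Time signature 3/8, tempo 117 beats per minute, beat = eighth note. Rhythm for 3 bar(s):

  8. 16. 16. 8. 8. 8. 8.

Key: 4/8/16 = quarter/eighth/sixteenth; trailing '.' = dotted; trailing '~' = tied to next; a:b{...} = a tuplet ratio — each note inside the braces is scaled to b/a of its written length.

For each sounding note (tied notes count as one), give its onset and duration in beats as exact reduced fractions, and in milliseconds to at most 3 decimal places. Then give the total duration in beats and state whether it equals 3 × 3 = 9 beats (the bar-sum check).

1) 0.0ms=0b +769.231ms=3/2b
2) 769.231ms=3/2b +384.615ms=3/4b
3) 1153.846ms=9/4b +384.615ms=3/4b
4) 1538.462ms=3b +769.231ms=3/2b
5) 2307.692ms=9/2b +769.231ms=3/2b
6) 3076.923ms=6b +769.231ms=3/2b
7) 3846.154ms=15/2b +769.231ms=3/2b
Σ=9b of 9 (117bpm 3/8) — PASS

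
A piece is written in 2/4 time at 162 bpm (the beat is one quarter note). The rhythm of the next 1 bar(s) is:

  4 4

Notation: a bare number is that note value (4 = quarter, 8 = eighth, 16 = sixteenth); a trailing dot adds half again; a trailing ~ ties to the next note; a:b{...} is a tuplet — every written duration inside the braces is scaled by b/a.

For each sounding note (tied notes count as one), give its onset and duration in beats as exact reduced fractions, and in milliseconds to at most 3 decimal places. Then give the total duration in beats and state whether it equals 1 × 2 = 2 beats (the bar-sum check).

1) 0.0ms=0b +370.37ms=1b
2) 370.37ms=1b +370.37ms=1b
Σ=2b of 2 (162bpm 2/4) — PASS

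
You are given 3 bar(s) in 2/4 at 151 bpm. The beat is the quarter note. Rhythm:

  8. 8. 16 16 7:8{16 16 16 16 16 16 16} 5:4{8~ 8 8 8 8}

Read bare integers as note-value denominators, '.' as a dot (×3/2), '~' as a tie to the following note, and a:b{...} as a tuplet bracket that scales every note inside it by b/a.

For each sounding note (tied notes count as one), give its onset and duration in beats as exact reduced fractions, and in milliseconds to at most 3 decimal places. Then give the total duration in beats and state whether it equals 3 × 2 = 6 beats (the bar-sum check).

1) 0.0ms=0b +298.013ms=3/4b
2) 298.013ms=3/4b +298.013ms=3/4b
3) 596.026ms=3/2b +99.338ms=1/4b
4) 695.364ms=7/4b +99.338ms=1/4b
5) 794.702ms=2b +113.529ms=2/7b
6) 908.231ms=16/7b +113.529ms=2/7b
7) 1021.76ms=18/7b +113.529ms=2/7b
8) 1135.289ms=20/7b +113.529ms=2/7b
9) 1248.817ms=22/7b +113.529ms=2/7b
10) 1362.346ms=24/7b +113.529ms=2/7b
11) 1475.875ms=26/7b +113.529ms=2/7b
12) 1589.404ms=4b +317.881ms=4/5b
13) 1907.285ms=24/5b +158.94ms=2/5b
14) 2066.225ms=26/5b +158.94ms=2/5b
15) 2225.166ms=28/5b +158.94ms=2/5b
Σ=6b of 6 (151bpm 2/4) — PASS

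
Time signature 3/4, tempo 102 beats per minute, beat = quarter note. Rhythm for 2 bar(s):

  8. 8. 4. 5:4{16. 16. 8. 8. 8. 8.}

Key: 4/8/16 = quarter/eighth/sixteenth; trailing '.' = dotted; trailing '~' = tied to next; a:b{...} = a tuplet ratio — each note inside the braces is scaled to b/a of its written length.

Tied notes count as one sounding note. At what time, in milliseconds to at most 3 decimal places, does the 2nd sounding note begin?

note 2 onset = 3/4b = 441.176ms

1. 0.0ms @ 0 + 441.176ms (3/4)
2. 441.176ms @ 3/4 + 441.176ms (3/4)
3. 882.353ms @ 3/2 + 882.353ms (3/2)
4. 1764.706ms @ 3 + 176.471ms (3/10)
5. 1941.176ms @ 33/10 + 176.471ms (3/10)
6. 2117.647ms @ 18/5 + 352.941ms (3/5)
7. 2470.588ms @ 21/5 + 352.941ms (3/5)
8. 2823.529ms @ 24/5 + 352.941ms (3/5)
9. 3176.471ms @ 27/5 + 352.941ms (3/5)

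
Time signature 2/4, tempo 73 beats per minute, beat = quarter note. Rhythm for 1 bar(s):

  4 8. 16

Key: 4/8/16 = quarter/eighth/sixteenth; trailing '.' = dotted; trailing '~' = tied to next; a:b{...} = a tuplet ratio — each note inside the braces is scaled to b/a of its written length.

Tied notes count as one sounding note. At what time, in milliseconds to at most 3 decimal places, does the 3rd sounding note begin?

1. 0.0ms @ 0 + 821.918ms (1)
2. 821.918ms @ 1 + 616.438ms (3/4)
3. 1438.356ms @ 7/4 + 205.479ms (1/4)

note 3 onset = 7/4b = 1438.356ms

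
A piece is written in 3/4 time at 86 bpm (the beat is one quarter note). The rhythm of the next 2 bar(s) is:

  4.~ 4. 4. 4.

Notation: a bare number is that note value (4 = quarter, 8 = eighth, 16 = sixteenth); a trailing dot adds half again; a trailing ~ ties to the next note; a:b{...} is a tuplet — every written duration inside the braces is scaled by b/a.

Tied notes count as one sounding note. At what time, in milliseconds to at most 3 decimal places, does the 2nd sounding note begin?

note 2 onset = 3b = 2093.023ms

1. 0.0ms @ 0 + 2093.023ms (3)
2. 2093.023ms @ 3 + 1046.512ms (3/2)
3. 3139.535ms @ 9/2 + 1046.512ms (3/2)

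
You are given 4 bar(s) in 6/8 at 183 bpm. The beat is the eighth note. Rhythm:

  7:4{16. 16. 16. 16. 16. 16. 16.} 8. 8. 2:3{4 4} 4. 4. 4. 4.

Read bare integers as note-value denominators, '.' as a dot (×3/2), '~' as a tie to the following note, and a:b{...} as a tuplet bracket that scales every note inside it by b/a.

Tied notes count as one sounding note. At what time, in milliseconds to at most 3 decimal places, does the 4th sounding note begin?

note 4 onset = 9/7b = 421.546ms

1. 0.0ms @ 0 + 140.515ms (3/7)
2. 140.515ms @ 3/7 + 140.515ms (3/7)
3. 281.03ms @ 6/7 + 140.515ms (3/7)
4. 421.546ms @ 9/7 + 140.515ms (3/7)
5. 562.061ms @ 12/7 + 140.515ms (3/7)
6. 702.576ms @ 15/7 + 140.515ms (3/7)
7. 843.091ms @ 18/7 + 140.515ms (3/7)
8. 983.607ms @ 3 + 491.803ms (3/2)
9. 1475.41ms @ 9/2 + 491.803ms (3/2)
10. 1967.213ms @ 6 + 983.607ms (3)
11. 2950.82ms @ 9 + 983.607ms (3)
12. 3934.426ms @ 12 + 983.607ms (3)
13. 4918.033ms @ 15 + 983.607ms (3)
14. 5901.639ms @ 18 + 983.607ms (3)
15. 6885.246ms @ 21 + 983.607ms (3)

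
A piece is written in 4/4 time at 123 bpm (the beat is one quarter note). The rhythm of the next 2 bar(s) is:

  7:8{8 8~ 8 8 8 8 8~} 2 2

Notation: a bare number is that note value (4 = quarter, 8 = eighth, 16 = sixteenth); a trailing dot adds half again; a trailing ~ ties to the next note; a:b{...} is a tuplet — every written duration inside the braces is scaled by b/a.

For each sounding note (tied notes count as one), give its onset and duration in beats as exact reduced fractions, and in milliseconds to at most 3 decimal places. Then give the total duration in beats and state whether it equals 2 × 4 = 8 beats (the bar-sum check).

1) 0.0ms=0b +278.746ms=4/7b
2) 278.746ms=4/7b +557.491ms=8/7b
3) 836.237ms=12/7b +278.746ms=4/7b
4) 1114.983ms=16/7b +278.746ms=4/7b
5) 1393.728ms=20/7b +278.746ms=4/7b
6) 1672.474ms=24/7b +1254.355ms=18/7b
7) 2926.829ms=6b +975.61ms=2b
Σ=8b of 8 (123bpm 4/4) — PASS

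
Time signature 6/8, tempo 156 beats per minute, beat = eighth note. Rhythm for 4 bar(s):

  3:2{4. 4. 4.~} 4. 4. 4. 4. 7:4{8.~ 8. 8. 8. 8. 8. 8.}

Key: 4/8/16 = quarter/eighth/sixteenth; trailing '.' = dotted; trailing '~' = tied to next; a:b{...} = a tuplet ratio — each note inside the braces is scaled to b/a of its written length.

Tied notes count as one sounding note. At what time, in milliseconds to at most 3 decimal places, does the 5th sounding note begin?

note 5 onset = 12b = 4615.385ms

1. 0.0ms @ 0 + 769.231ms (2)
2. 769.231ms @ 2 + 769.231ms (2)
3. 1538.462ms @ 4 + 1923.077ms (5)
4. 3461.538ms @ 9 + 1153.846ms (3)
5. 4615.385ms @ 12 + 1153.846ms (3)
6. 5769.231ms @ 15 + 1153.846ms (3)
7. 6923.077ms @ 18 + 659.341ms (12/7)
8. 7582.418ms @ 138/7 + 329.67ms (6/7)
9. 7912.088ms @ 144/7 + 329.67ms (6/7)
10. 8241.758ms @ 150/7 + 329.67ms (6/7)
11. 8571.429ms @ 156/7 + 329.67ms (6/7)
12. 8901.099ms @ 162/7 + 329.67ms (6/7)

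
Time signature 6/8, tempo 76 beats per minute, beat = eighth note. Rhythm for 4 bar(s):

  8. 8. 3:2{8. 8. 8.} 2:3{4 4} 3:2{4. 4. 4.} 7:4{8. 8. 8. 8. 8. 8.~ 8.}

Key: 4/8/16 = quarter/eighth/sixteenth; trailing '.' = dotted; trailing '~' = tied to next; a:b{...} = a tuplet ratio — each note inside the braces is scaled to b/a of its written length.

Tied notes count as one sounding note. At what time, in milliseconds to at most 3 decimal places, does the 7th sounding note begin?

note 7 onset = 9b = 7105.263ms

1. 0.0ms @ 0 + 1184.211ms (3/2)
2. 1184.211ms @ 3/2 + 1184.211ms (3/2)
3. 2368.421ms @ 3 + 789.474ms (1)
4. 3157.895ms @ 4 + 789.474ms (1)
5. 3947.368ms @ 5 + 789.474ms (1)
6. 4736.842ms @ 6 + 2368.421ms (3)
7. 7105.263ms @ 9 + 2368.421ms (3)
8. 9473.684ms @ 12 + 1578.947ms (2)
9. 11052.632ms @ 14 + 1578.947ms (2)
10. 12631.579ms @ 16 + 1578.947ms (2)
11. 14210.526ms @ 18 + 676.692ms (6/7)
12. 14887.218ms @ 132/7 + 676.692ms (6/7)
13. 15563.91ms @ 138/7 + 676.692ms (6/7)
14. 16240.602ms @ 144/7 + 676.692ms (6/7)
15. 16917.293ms @ 150/7 + 676.692ms (6/7)
16. 17593.985ms @ 156/7 + 1353.383ms (12/7)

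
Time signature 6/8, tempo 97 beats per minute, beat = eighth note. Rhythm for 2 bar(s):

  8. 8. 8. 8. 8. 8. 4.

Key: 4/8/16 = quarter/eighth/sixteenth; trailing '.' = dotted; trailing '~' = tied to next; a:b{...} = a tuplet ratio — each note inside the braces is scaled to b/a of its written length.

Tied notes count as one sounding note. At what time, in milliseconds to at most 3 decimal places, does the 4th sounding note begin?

note 4 onset = 9/2b = 2783.505ms

1. 0.0ms @ 0 + 927.835ms (3/2)
2. 927.835ms @ 3/2 + 927.835ms (3/2)
3. 1855.67ms @ 3 + 927.835ms (3/2)
4. 2783.505ms @ 9/2 + 927.835ms (3/2)
5. 3711.34ms @ 6 + 927.835ms (3/2)
6. 4639.175ms @ 15/2 + 927.835ms (3/2)
7. 5567.01ms @ 9 + 1855.67ms (3)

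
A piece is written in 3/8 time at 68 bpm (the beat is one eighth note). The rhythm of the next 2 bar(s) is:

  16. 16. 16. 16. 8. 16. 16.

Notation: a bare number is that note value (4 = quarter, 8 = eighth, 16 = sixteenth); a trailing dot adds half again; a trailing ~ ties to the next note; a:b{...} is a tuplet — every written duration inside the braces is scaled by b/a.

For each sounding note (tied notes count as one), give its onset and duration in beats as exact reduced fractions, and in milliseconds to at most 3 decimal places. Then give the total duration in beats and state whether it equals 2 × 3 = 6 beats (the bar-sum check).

1) 0.0ms=0b +661.765ms=3/4b
2) 661.765ms=3/4b +661.765ms=3/4b
3) 1323.529ms=3/2b +661.765ms=3/4b
4) 1985.294ms=9/4b +661.765ms=3/4b
5) 2647.059ms=3b +1323.529ms=3/2b
6) 3970.588ms=9/2b +661.765ms=3/4b
7) 4632.353ms=21/4b +661.765ms=3/4b
Σ=6b of 6 (68bpm 3/8) — PASS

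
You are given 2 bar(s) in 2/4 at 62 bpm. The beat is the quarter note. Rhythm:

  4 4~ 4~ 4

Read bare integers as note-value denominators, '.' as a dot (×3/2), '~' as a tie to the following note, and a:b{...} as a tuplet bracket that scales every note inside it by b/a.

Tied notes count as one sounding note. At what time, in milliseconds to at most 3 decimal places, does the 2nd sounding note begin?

note 2 onset = 1b = 967.742ms

1. 0.0ms @ 0 + 967.742ms (1)
2. 967.742ms @ 1 + 2903.226ms (3)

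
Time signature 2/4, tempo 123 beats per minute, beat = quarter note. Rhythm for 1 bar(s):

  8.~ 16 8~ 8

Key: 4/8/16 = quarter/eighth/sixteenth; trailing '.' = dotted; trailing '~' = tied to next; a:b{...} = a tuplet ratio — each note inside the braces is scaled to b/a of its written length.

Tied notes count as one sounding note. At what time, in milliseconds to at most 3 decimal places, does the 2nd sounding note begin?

note 2 onset = 1b = 487.805ms

1. 0.0ms @ 0 + 487.805ms (1)
2. 487.805ms @ 1 + 487.805ms (1)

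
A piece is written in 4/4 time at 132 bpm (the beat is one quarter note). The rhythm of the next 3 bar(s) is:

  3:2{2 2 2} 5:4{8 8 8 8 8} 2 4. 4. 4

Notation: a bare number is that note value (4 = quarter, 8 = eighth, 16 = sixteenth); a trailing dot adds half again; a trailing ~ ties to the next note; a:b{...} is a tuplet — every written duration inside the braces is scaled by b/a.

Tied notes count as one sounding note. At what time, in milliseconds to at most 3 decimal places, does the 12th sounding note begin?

1. 0.0ms @ 0 + 606.061ms (4/3)
2. 606.061ms @ 4/3 + 606.061ms (4/3)
3. 1212.121ms @ 8/3 + 606.061ms (4/3)
4. 1818.182ms @ 4 + 181.818ms (2/5)
5. 2000.0ms @ 22/5 + 181.818ms (2/5)
6. 2181.818ms @ 24/5 + 181.818ms (2/5)
7. 2363.636ms @ 26/5 + 181.818ms (2/5)
8. 2545.455ms @ 28/5 + 181.818ms (2/5)
9. 2727.273ms @ 6 + 909.091ms (2)
10. 3636.364ms @ 8 + 681.818ms (3/2)
11. 4318.182ms @ 19/2 + 681.818ms (3/2)
12. 5000.0ms @ 11 + 454.545ms (1)

note 12 onset = 11b = 5000.0ms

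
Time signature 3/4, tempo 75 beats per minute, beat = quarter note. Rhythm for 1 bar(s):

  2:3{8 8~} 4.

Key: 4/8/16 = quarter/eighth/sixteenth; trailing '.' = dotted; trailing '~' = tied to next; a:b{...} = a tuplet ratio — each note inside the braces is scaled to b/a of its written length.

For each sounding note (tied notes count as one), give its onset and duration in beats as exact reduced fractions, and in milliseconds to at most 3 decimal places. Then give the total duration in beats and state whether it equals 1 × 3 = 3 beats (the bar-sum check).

1) 0.0ms=0b +600.0ms=3/4b
2) 600.0ms=3/4b +1800.0ms=9/4b
Σ=3b of 3 (75bpm 3/4) — PASS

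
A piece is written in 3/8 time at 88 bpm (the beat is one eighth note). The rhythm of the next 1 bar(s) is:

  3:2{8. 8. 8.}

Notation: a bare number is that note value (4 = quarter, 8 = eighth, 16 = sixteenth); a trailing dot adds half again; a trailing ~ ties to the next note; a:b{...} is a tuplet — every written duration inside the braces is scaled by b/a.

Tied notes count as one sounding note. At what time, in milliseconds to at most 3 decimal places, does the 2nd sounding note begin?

note 2 onset = 1b = 681.818ms

1. 0.0ms @ 0 + 681.818ms (1)
2. 681.818ms @ 1 + 681.818ms (1)
3. 1363.636ms @ 2 + 681.818ms (1)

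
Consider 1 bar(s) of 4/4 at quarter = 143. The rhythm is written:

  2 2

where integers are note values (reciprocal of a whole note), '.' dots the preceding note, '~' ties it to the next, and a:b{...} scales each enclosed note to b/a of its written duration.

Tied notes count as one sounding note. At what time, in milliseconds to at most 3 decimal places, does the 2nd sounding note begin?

note 2 onset = 2b = 839.161ms

1. 0.0ms @ 0 + 839.161ms (2)
2. 839.161ms @ 2 + 839.161ms (2)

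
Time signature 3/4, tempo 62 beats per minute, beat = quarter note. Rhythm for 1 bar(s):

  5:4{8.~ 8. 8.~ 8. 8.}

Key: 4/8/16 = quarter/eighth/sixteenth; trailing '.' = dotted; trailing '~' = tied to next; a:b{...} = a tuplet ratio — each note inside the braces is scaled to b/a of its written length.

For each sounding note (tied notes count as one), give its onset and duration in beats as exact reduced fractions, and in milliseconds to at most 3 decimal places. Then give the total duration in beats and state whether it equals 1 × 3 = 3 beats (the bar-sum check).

1) 0.0ms=0b +1161.29ms=6/5b
2) 1161.29ms=6/5b +1161.29ms=6/5b
3) 2322.581ms=12/5b +580.645ms=3/5b
Σ=3b of 3 (62bpm 3/4) — PASS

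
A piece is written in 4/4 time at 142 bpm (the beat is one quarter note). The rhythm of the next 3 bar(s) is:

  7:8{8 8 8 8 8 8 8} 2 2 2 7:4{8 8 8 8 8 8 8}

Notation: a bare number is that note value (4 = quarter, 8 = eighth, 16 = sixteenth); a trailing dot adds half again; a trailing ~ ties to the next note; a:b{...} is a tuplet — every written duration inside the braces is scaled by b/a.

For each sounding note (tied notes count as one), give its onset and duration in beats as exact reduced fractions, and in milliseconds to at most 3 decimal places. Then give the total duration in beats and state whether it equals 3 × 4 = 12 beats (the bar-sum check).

1) 0.0ms=0b +241.449ms=4/7b
2) 241.449ms=4/7b +241.449ms=4/7b
3) 482.897ms=8/7b +241.449ms=4/7b
4) 724.346ms=12/7b +241.449ms=4/7b
5) 965.795ms=16/7b +241.449ms=4/7b
6) 1207.243ms=20/7b +241.449ms=4/7b
7) 1448.692ms=24/7b +241.449ms=4/7b
8) 1690.141ms=4b +845.07ms=2b
9) 2535.211ms=6b +845.07ms=2b
10) 3380.282ms=8b +845.07ms=2b
11) 4225.352ms=10b +120.724ms=2/7b
12) 4346.076ms=72/7b +120.724ms=2/7b
13) 4466.801ms=74/7b +120.724ms=2/7b
14) 4587.525ms=76/7b +120.724ms=2/7b
15) 4708.249ms=78/7b +120.724ms=2/7b
16) 4828.974ms=80/7b +120.724ms=2/7b
17) 4949.698ms=82/7b +120.724ms=2/7b
Σ=12b of 12 (142bpm 4/4) — PASS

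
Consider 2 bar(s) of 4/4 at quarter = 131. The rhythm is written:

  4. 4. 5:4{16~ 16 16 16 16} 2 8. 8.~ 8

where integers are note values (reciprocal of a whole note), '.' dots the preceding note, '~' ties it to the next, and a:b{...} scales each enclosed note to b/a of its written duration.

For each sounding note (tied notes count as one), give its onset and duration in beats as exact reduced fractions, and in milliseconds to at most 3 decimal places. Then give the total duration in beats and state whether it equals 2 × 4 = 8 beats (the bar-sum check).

1) 0.0ms=0b +687.023ms=3/2b
2) 687.023ms=3/2b +687.023ms=3/2b
3) 1374.046ms=3b +183.206ms=2/5b
4) 1557.252ms=17/5b +91.603ms=1/5b
5) 1648.855ms=18/5b +91.603ms=1/5b
6) 1740.458ms=19/5b +91.603ms=1/5b
7) 1832.061ms=4b +916.031ms=2b
8) 2748.092ms=6b +343.511ms=3/4b
9) 3091.603ms=27/4b +572.519ms=5/4b
Σ=8b of 8 (131bpm 4/4) — PASS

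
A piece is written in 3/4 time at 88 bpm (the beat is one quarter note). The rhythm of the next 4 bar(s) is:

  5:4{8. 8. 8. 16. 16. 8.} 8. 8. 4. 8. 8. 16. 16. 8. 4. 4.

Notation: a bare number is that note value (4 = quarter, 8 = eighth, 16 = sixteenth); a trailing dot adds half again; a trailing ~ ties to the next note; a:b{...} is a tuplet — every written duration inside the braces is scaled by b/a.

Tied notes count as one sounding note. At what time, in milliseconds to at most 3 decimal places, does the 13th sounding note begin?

note 13 onset = 63/8b = 5369.318ms

1. 0.0ms @ 0 + 409.091ms (3/5)
2. 409.091ms @ 3/5 + 409.091ms (3/5)
3. 818.182ms @ 6/5 + 409.091ms (3/5)
4. 1227.273ms @ 9/5 + 204.545ms (3/10)
5. 1431.818ms @ 21/10 + 204.545ms (3/10)
6. 1636.364ms @ 12/5 + 409.091ms (3/5)
7. 2045.455ms @ 3 + 511.364ms (3/4)
8. 2556.818ms @ 15/4 + 511.364ms (3/4)
9. 3068.182ms @ 9/2 + 1022.727ms (3/2)
10. 4090.909ms @ 6 + 511.364ms (3/4)
11. 4602.273ms @ 27/4 + 511.364ms (3/4)
12. 5113.636ms @ 15/2 + 255.682ms (3/8)
13. 5369.318ms @ 63/8 + 255.682ms (3/8)
14. 5625.0ms @ 33/4 + 511.364ms (3/4)
15. 6136.364ms @ 9 + 1022.727ms (3/2)
16. 7159.091ms @ 21/2 + 1022.727ms (3/2)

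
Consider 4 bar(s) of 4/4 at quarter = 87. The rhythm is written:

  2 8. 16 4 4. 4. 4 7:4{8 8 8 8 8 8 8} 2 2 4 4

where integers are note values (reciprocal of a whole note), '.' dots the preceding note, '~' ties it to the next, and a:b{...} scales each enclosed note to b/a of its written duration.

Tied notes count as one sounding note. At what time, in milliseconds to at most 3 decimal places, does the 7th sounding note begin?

note 7 onset = 7b = 4827.586ms

1. 0.0ms @ 0 + 1379.31ms (2)
2. 1379.31ms @ 2 + 517.241ms (3/4)
3. 1896.552ms @ 11/4 + 172.414ms (1/4)
4. 2068.966ms @ 3 + 689.655ms (1)
5. 2758.621ms @ 4 + 1034.483ms (3/2)
6. 3793.103ms @ 11/2 + 1034.483ms (3/2)
7. 4827.586ms @ 7 + 689.655ms (1)
8. 5517.241ms @ 8 + 197.044ms (2/7)
9. 5714.286ms @ 58/7 + 197.044ms (2/7)
10. 5911.33ms @ 60/7 + 197.044ms (2/7)
11. 6108.374ms @ 62/7 + 197.044ms (2/7)
12. 6305.419ms @ 64/7 + 197.044ms (2/7)
13. 6502.463ms @ 66/7 + 197.044ms (2/7)
14. 6699.507ms @ 68/7 + 197.044ms (2/7)
15. 6896.552ms @ 10 + 1379.31ms (2)
16. 8275.862ms @ 12 + 1379.31ms (2)
17. 9655.172ms @ 14 + 689.655ms (1)
18. 10344.828ms @ 15 + 689.655ms (1)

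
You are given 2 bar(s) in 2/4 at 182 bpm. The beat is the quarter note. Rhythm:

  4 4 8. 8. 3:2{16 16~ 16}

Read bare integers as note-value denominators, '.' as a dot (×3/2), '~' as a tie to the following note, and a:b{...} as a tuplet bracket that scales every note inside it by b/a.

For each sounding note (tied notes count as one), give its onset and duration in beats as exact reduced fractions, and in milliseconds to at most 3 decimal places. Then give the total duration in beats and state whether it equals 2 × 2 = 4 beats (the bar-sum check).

1) 0.0ms=0b +329.67ms=1b
2) 329.67ms=1b +329.67ms=1b
3) 659.341ms=2b +247.253ms=3/4b
4) 906.593ms=11/4b +247.253ms=3/4b
5) 1153.846ms=7/2b +54.945ms=1/6b
6) 1208.791ms=11/3b +109.89ms=1/3b
Σ=4b of 4 (182bpm 2/4) — PASS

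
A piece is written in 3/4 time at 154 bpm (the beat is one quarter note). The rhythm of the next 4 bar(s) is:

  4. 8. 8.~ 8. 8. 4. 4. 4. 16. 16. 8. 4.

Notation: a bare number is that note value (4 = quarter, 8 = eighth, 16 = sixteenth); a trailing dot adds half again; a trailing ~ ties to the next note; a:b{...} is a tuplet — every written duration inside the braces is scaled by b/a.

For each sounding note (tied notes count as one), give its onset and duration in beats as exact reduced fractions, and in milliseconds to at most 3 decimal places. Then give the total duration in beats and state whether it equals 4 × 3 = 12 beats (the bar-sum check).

1) 0.0ms=0b +584.416ms=3/2b
2) 584.416ms=3/2b +292.208ms=3/4b
3) 876.623ms=9/4b +584.416ms=3/2b
4) 1461.039ms=15/4b +292.208ms=3/4b
5) 1753.247ms=9/2b +584.416ms=3/2b
6) 2337.662ms=6b +584.416ms=3/2b
7) 2922.078ms=15/2b +584.416ms=3/2b
8) 3506.494ms=9b +146.104ms=3/8b
9) 3652.597ms=75/8b +146.104ms=3/8b
10) 3798.701ms=39/4b +292.208ms=3/4b
11) 4090.909ms=21/2b +584.416ms=3/2b
Σ=12b of 12 (154bpm 3/4) — PASS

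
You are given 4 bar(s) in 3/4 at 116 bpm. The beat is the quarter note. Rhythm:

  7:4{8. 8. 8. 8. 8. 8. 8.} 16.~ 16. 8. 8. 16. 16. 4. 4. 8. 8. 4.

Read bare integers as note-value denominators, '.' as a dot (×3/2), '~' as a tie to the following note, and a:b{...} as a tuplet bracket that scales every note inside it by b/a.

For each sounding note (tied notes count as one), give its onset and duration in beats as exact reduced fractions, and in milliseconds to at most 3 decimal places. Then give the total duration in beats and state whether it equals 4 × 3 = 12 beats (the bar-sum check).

1) 0.0ms=0b +221.675ms=3/7b
2) 221.675ms=3/7b +221.675ms=3/7b
3) 443.35ms=6/7b +221.675ms=3/7b
4) 665.025ms=9/7b +221.675ms=3/7b
5) 886.7ms=12/7b +221.675ms=3/7b
6) 1108.374ms=15/7b +221.675ms=3/7b
7) 1330.049ms=18/7b +221.675ms=3/7b
8) 1551.724ms=3b +387.931ms=3/4b
9) 1939.655ms=15/4b +387.931ms=3/4b
10) 2327.586ms=9/2b +387.931ms=3/4b
11) 2715.517ms=21/4b +193.966ms=3/8b
12) 2909.483ms=45/8b +193.966ms=3/8b
13) 3103.448ms=6b +775.862ms=3/2b
14) 3879.31ms=15/2b +775.862ms=3/2b
15) 4655.172ms=9b +387.931ms=3/4b
16) 5043.103ms=39/4b +387.931ms=3/4b
17) 5431.034ms=21/2b +775.862ms=3/2b
Σ=12b of 12 (116bpm 3/4) — PASS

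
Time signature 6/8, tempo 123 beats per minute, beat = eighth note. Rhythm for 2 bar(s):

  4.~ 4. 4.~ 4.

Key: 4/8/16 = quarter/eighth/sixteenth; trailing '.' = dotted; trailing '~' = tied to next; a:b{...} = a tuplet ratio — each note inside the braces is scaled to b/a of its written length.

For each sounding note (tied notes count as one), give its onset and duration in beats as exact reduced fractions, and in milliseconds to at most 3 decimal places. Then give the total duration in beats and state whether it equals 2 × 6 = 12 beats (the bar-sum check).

1) 0.0ms=0b +2926.829ms=6b
2) 2926.829ms=6b +2926.829ms=6b
Σ=12b of 12 (123bpm 6/8) — PASS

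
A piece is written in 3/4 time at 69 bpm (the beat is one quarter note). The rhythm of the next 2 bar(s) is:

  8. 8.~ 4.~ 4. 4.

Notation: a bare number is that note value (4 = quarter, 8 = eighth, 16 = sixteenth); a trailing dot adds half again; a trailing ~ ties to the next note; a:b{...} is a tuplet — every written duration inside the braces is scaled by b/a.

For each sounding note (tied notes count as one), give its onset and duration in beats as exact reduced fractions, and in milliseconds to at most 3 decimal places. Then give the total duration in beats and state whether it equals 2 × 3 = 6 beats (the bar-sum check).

1) 0.0ms=0b +652.174ms=3/4b
2) 652.174ms=3/4b +3260.87ms=15/4b
3) 3913.043ms=9/2b +1304.348ms=3/2b
Σ=6b of 6 (69bpm 3/4) — PASS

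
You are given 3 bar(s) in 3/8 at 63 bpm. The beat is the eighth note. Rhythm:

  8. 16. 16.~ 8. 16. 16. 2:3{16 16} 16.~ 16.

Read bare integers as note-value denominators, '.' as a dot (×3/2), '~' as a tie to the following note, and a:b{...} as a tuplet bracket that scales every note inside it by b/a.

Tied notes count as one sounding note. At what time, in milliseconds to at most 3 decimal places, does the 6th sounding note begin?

1. 0.0ms @ 0 + 1428.571ms (3/2)
2. 1428.571ms @ 3/2 + 714.286ms (3/4)
3. 2142.857ms @ 9/4 + 2142.857ms (9/4)
4. 4285.714ms @ 9/2 + 714.286ms (3/4)
5. 5000.0ms @ 21/4 + 714.286ms (3/4)
6. 5714.286ms @ 6 + 714.286ms (3/4)
7. 6428.571ms @ 27/4 + 714.286ms (3/4)
8. 7142.857ms @ 15/2 + 1428.571ms (3/2)

note 6 onset = 6b = 5714.286ms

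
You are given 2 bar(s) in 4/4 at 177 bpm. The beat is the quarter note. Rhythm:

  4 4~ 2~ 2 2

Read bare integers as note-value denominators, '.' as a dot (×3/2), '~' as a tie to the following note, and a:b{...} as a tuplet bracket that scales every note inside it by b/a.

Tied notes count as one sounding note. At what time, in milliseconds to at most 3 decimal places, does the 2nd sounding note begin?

1. 0.0ms @ 0 + 338.983ms (1)
2. 338.983ms @ 1 + 1694.915ms (5)
3. 2033.898ms @ 6 + 677.966ms (2)

note 2 onset = 1b = 338.983ms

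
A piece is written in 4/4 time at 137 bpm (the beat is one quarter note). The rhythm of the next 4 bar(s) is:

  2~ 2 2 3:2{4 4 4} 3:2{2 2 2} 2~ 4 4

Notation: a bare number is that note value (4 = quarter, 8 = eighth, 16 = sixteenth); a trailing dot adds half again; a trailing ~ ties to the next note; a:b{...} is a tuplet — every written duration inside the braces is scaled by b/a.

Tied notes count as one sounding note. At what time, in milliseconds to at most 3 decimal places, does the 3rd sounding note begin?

note 3 onset = 6b = 2627.737ms

1. 0.0ms @ 0 + 1751.825ms (4)
2. 1751.825ms @ 4 + 875.912ms (2)
3. 2627.737ms @ 6 + 291.971ms (2/3)
4. 2919.708ms @ 20/3 + 291.971ms (2/3)
5. 3211.679ms @ 22/3 + 291.971ms (2/3)
6. 3503.65ms @ 8 + 583.942ms (4/3)
7. 4087.591ms @ 28/3 + 583.942ms (4/3)
8. 4671.533ms @ 32/3 + 583.942ms (4/3)
9. 5255.474ms @ 12 + 1313.869ms (3)
10. 6569.343ms @ 15 + 437.956ms (1)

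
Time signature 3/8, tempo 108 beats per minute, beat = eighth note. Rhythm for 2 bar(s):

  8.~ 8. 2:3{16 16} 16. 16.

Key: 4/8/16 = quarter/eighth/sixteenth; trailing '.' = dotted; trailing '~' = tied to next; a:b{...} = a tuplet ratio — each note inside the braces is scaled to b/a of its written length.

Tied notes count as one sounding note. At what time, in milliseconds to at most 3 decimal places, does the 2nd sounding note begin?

note 2 onset = 3b = 1666.667ms

1. 0.0ms @ 0 + 1666.667ms (3)
2. 1666.667ms @ 3 + 416.667ms (3/4)
3. 2083.333ms @ 15/4 + 416.667ms (3/4)
4. 2500.0ms @ 9/2 + 416.667ms (3/4)
5. 2916.667ms @ 21/4 + 416.667ms (3/4)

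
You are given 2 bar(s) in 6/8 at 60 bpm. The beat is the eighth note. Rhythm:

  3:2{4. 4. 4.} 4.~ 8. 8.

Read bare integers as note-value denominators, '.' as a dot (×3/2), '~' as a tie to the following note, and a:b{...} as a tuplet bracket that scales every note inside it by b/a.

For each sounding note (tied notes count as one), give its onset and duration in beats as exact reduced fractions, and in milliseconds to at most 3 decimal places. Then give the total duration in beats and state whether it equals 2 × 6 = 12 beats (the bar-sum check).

1) 0.0ms=0b +2000.0ms=2b
2) 2000.0ms=2b +2000.0ms=2b
3) 4000.0ms=4b +2000.0ms=2b
4) 6000.0ms=6b +4500.0ms=9/2b
5) 10500.0ms=21/2b +1500.0ms=3/2b
Σ=12b of 12 (60bpm 6/8) — PASS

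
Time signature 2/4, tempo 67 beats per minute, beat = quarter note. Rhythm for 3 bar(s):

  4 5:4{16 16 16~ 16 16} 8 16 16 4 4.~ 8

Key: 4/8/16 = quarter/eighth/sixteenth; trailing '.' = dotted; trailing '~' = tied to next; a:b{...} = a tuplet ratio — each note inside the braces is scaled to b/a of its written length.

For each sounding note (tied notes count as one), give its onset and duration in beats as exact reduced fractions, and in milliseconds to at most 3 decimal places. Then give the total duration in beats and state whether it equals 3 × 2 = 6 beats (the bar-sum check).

1) 0.0ms=0b +895.522ms=1b
2) 895.522ms=1b +179.104ms=1/5b
3) 1074.627ms=6/5b +179.104ms=1/5b
4) 1253.731ms=7/5b +358.209ms=2/5b
5) 1611.94ms=9/5b +179.104ms=1/5b
6) 1791.045ms=2b +447.761ms=1/2b
7) 2238.806ms=5/2b +223.881ms=1/4b
8) 2462.687ms=11/4b +223.881ms=1/4b
9) 2686.567ms=3b +895.522ms=1b
10) 3582.09ms=4b +1791.045ms=2b
Σ=6b of 6 (67bpm 2/4) — PASS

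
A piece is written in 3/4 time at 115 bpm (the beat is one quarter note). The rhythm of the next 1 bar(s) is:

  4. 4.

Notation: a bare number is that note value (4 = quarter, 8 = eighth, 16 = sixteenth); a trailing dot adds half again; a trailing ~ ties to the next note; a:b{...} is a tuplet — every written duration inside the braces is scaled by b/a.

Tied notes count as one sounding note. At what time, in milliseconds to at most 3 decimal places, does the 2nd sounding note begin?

note 2 onset = 3/2b = 782.609ms

1. 0.0ms @ 0 + 782.609ms (3/2)
2. 782.609ms @ 3/2 + 782.609ms (3/2)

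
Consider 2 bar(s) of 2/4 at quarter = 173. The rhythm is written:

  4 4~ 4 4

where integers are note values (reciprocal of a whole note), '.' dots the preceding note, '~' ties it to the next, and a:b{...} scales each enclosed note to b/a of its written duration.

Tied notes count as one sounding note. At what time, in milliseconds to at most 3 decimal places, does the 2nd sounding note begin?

note 2 onset = 1b = 346.821ms

1. 0.0ms @ 0 + 346.821ms (1)
2. 346.821ms @ 1 + 693.642ms (2)
3. 1040.462ms @ 3 + 346.821ms (1)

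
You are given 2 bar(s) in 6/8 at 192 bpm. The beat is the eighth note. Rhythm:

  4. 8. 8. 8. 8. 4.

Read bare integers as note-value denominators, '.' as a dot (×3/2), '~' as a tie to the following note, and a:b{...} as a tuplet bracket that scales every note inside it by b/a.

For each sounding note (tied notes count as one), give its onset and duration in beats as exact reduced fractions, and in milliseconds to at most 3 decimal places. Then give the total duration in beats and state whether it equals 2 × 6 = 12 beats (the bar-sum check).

1) 0.0ms=0b +937.5ms=3b
2) 937.5ms=3b +468.75ms=3/2b
3) 1406.25ms=9/2b +468.75ms=3/2b
4) 1875.0ms=6b +468.75ms=3/2b
5) 2343.75ms=15/2b +468.75ms=3/2b
6) 2812.5ms=9b +937.5ms=3b
Σ=12b of 12 (192bpm 6/8) — PASS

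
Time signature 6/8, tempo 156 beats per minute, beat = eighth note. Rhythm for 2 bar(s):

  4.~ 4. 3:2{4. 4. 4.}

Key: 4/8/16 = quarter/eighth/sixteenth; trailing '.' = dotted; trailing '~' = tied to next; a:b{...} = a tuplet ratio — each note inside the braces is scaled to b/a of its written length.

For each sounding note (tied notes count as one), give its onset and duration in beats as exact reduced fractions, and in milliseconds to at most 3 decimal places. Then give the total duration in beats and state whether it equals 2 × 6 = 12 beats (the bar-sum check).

1) 0.0ms=0b +2307.692ms=6b
2) 2307.692ms=6b +769.231ms=2b
3) 3076.923ms=8b +769.231ms=2b
4) 3846.154ms=10b +769.231ms=2b
Σ=12b of 12 (156bpm 6/8) — PASS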